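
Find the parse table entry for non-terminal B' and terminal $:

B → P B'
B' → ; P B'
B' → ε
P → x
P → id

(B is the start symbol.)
B' → ε

To find M[B', $], we find productions for B' where $ is in the predict set (PREDICT(N → α) = (FIRST(α) \ {ε}) ∪ (FOLLOW(N) if α ⇒* ε)).

Relevant sets:
  FOLLOW(B') = { $ }

B' → ; P B': PREDICT = { ';' }
B' → ε: PREDICT = { $ }
  $ is in predict set, so this production goes in M[B', $]

M[B', $] = B' → ε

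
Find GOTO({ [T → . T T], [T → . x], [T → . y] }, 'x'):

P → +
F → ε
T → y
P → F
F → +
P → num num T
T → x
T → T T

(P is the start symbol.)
{ [T → x .] }

GOTO(I, 'x') = CLOSURE({ [A → αX.β] : [A → α.Xβ] ∈ I, X = 'x' })

Items with dot before 'x', with the dot advanced:
  [T → . x] → [T → x .]
Closure adds nothing (no advanced item has the dot before a non-terminal).

GOTO = { [T → x .] }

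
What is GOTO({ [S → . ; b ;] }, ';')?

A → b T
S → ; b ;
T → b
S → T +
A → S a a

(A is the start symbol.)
{ [S → ; . b ;] }

GOTO(I, ';') = CLOSURE({ [A → αX.β] : [A → α.Xβ] ∈ I, X = ';' })

Items with dot before ';', with the dot advanced:
  [S → . ; b ;] → [S → ; . b ;]
Closure adds nothing (no advanced item has the dot before a non-terminal).

GOTO = { [S → ; . b ;] }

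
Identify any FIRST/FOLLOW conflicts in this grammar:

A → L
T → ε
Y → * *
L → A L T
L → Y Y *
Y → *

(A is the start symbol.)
Nullable non-terminals: T.
T has a nullable alternative but only one production, so nothing to check.

A, L, Y have no nullable alternative, so no FIRST/FOLLOW check is needed there.

No FIRST/FOLLOW conflicts found.

Answer: No FIRST/FOLLOW conflicts.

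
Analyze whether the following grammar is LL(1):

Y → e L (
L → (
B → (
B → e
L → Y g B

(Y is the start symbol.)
Yes, the grammar is LL(1).

Relevant sets:
  FIRST(Y) = { 'e' }

For L:
  PREDICT(L → '(') = { '(' }
  PREDICT(L → Y g B) = { 'e' }
For B:
  PREDICT(B → '(') = { '(' }
  PREDICT(B → e) = { 'e' }
Y has a single production, so nothing to check there.

All predict sets are disjoint. The grammar IS LL(1).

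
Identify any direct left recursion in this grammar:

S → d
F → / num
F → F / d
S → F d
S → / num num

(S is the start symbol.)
Yes, F is left-recursive

Direct left recursion occurs when N → N α for some non-terminal N (the right-hand side begins with the left-hand side itself).

S → d: starts with d
F → / num: starts with '/'
F → F / d: LEFT RECURSIVE (starts with F)
S → F d: starts with F
S → / num num: starts with '/'

The grammar has direct left recursion on: F.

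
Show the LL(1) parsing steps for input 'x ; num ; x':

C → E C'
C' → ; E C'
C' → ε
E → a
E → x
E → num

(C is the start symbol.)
Stack is shown with the top on the left.

Stack     Input          Action
-------------------------------
C $       x ; num ; x $  output C → E C'
E C' $    x ; num ; x $  output E → x
x C' $    x ; num ; x $  match 'x'
C' $      ; num ; x $    output C' → ; E C'
; E C' $  ; num ; x $    match ';'
E C' $    num ; x $      output E → num
num C' $  num ; x $      match 'num'
C' $      ; x $          output C' → ; E C'
; E C' $  ; x $          match ';'
E C' $    x $            output E → x
x C' $    x $            match 'x'
C' $      $              output C' → ε
$         $              accept

The string is accepted.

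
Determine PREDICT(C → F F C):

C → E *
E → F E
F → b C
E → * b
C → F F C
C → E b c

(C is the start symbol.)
PREDICT(C → F F C) = (FIRST(RHS) \ {ε}) ∪ (FOLLOW(C) if ε ∈ FIRST(RHS), i.e. RHS ⇒* ε)
FIRST(F) = { 'b' }
FIRST(F F C) = { 'b' }
ε ∉ FIRST(F F C), so FOLLOW(C) is not added.
PREDICT(C → F F C) = { 'b' }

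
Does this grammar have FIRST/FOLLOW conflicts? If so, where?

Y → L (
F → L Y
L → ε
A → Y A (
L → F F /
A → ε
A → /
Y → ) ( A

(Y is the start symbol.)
A FIRST/FOLLOW conflict occurs when a non-terminal N has a nullable alternative N → β (β ⇒* ε) and another alternative N → α with FIRST(α) ∩ FOLLOW(N) ≠ ∅: on such a lookahead the parser cannot decide between expanding α and letting N vanish via β.

Nullable non-terminals: A, L.
FIRST sets used below: FIRST(Y) = { '(', ')' }, FIRST(F) = { '(', ')' }

A: nullable alternative(s) A → ε; FOLLOW(A) = { $, '(', ')', '/' }
  A → Y A (: FIRST \ {ε} = { '(', ')' } — overlaps FOLLOW(A) on { '(', ')' }: CONFLICT
  A → ε: FIRST \ {ε} = { } — this is the only nullable alternative, skip
  A → /: FIRST \ {ε} = { '/' } — overlaps FOLLOW(A) on { '/' }: CONFLICT

L: nullable alternative(s) L → ε; FOLLOW(L) = { '(', ')' }
  L → ε: FIRST \ {ε} = { } — this is the only nullable alternative, skip
  L → F F /: FIRST \ {ε} = { '(', ')' } — overlaps FOLLOW(L) on { '(', ')' }: CONFLICT

F, Y have no nullable alternative, so no FIRST/FOLLOW check is needed there.

So the grammar has 3 FIRST/FOLLOW conflicts (marked CONFLICT above).

Answer: Yes. L → F F '/' with FOLLOW(L) on { '(', ')' }; A → Y A '(' with FOLLOW(A) on { '(', ')' }; A → '/' with FOLLOW(A) on { '/' }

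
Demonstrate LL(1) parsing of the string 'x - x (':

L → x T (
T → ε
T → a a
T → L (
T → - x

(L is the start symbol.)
Stack is shown with the top on the left.

Stack    Input      Action
--------------------------
L $      x - x ( $  output L → x T (
x T ( $  x - x ( $  match 'x'
T ( $    - x ( $    output T → - x
- x ( $  - x ( $    match '-'
x ( $    x ( $      match 'x'
( $      ( $        match '('
$        $          accept

The string is accepted.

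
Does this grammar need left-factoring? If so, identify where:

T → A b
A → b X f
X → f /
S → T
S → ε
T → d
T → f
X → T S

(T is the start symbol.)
No, left-factoring is not needed

Left-factoring is needed when two productions for the same non-terminal
share a common prefix on the right-hand side.

Productions for T:
  T → A b
  T → d
  T → f
Productions for X:
  X → f /
  X → T S
Productions for S:
  S → T
  S → ε

No common prefixes found.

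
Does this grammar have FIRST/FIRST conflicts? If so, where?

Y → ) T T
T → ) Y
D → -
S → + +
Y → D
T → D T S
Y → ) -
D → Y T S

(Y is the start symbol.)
Yes. Y → ')' T T / Y → D on { ')' }; Y → ')' T T / Y → ')' '-' on { ')' }; Y → D / Y → ')' '-' on { ')' }; T → ')' Y / T → D T S on { ')' }; D → '-' / D → Y T S on { '-' }

FIRST sets of the non-terminals at (or reachable through a nullable prefix from) the front of some alternative:
  FIRST(D) = { ')', '-' }
  FIRST(Y) = { ')', '-' }

Productions for Y:
  Y → ) T T: FIRST = { ')' }
  Y → D: FIRST = { ')', '-' }
  Y → ) -: FIRST = { ')' }
Productions for T:
  T → ) Y: FIRST = { ')' }
  T → D T S: FIRST = { ')', '-' }
Productions for D:
  D → -: FIRST = { '-' }
  D → Y T S: FIRST = { ')', '-' }
S has only one production, so no FIRST/FIRST conflict is possible there.

Conflict for Y: Y → ) T T and Y → D
  Overlap: { ')' }
Conflict for Y: Y → ) T T and Y → ) -
  Overlap: { ')' }
Conflict for Y: Y → D and Y → ) -
  Overlap: { ')' }
Conflict for T: T → ) Y and T → D T S
  Overlap: { ')' }
Conflict for D: D → - and D → Y T S
  Overlap: { '-' }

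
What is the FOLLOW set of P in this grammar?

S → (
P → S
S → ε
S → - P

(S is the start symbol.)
{ $ }

To compute FOLLOW(P), find every occurrence of P on a right-hand side N → α P β: add FIRST(β) \ {ε}, and if β is empty or nullable also add FOLLOW(N). Iterate to a fixed point.

In S → - P: P is at the end, add FOLLOW(S)

The FOLLOW sets referred to above (computed the same way, to a fixed point):
  FOLLOW(S) = { $ }

Taking the union: FOLLOW(P) = { $ }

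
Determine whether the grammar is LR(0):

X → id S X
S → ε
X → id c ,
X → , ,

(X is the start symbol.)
A grammar is LR(0) if no state in the canonical LR(0) collection has:
  - both a shift item (dot before a terminal) and a complete item (shift-reduce conflict), or
  - two or more complete items (reduce-reduce conflict; the accept item [X' → X .] counts as a complete item here).

Augment with X' → X and build the canonical LR(0) collection (I0 = CLOSURE({[X' → . X]}), then GOTO on every symbol after a dot until no new states appear). It has 9 states:
  I0: { [X → . , ,], [X → . id S X], [X → . id c ,], [X' → . X] }  — shift
  I1: { [X → , . ,] }  — shift
  I2: { [X' → X .] }  — accept
  I3: { [S → .], [X → id . S X], [X → id . c ,] }  — shift, reduce
  I4: { [X → . , ,], [X → . id S X], [X → . id c ,], [X → id S . X] }  — shift
  I5: { [X → id c . ,] }  — shift
  I6: { [X → id c , .] }  — reduce
  I7: { [X → id S X .] }  — reduce
  I8: { [X → , , .] }  — reduce

Conflict in state I3:
  Shift-reduce conflict between [S → .] and [X → id . c ,]
So the grammar is NOT LR(0).

Answer: No. Shift-reduce conflict between [S → .] and [X → id . c ,]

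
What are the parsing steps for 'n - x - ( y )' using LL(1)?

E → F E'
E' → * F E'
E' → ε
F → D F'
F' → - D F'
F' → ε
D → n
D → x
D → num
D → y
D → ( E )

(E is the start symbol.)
Stack is shown with the top on the left.

Stack              Input            Action
------------------------------------------
E $                n - x - ( y ) $  output E → F E'
F E' $             n - x - ( y ) $  output F → D F'
D F' E' $          n - x - ( y ) $  output D → n
n F' E' $          n - x - ( y ) $  match 'n'
F' E' $            - x - ( y ) $    output F' → - D F'
- D F' E' $        - x - ( y ) $    match '-'
D F' E' $          x - ( y ) $      output D → x
x F' E' $          x - ( y ) $      match 'x'
F' E' $            - ( y ) $        output F' → - D F'
- D F' E' $        - ( y ) $        match '-'
D F' E' $          ( y ) $          output D → ( E )
( E ) F' E' $      ( y ) $          match '('
E ) F' E' $        y ) $            output E → F E'
F E' ) F' E' $     y ) $            output F → D F'
D F' E' ) F' E' $  y ) $            output D → y
y F' E' ) F' E' $  y ) $            match 'y'
F' E' ) F' E' $    ) $              output F' → ε
E' ) F' E' $       ) $              output E' → ε
) F' E' $          ) $              match ')'
F' E' $            $                output F' → ε
E' $               $                output E' → ε
$                  $                accept

The string is accepted.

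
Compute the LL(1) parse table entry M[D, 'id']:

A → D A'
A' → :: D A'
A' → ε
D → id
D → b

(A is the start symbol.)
To find M[D, 'id'], we find productions for D where 'id' is in the predict set (PREDICT(N → α) = (FIRST(α) \ {ε}) ∪ (FOLLOW(N) if α ⇒* ε)).

D → id: PREDICT = { 'id' }
  'id' is in predict set, so this production goes in M[D, 'id']
D → b: PREDICT = { 'b' }

M[D, 'id'] = D → id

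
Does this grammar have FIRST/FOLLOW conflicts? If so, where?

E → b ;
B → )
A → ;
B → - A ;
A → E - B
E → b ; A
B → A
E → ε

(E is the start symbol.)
No FIRST/FOLLOW conflicts.

A FIRST/FOLLOW conflict occurs when a non-terminal N has a nullable alternative N → β (β ⇒* ε) and another alternative N → α with FIRST(α) ∩ FOLLOW(N) ≠ ∅: on such a lookahead the parser cannot decide between expanding α and letting N vanish via β.

Nullable non-terminals: E.

E: nullable alternative(s) E → ε; FOLLOW(E) = { $, '-' }
  E → b ;: FIRST \ {ε} = { 'b' } — disjoint from FOLLOW(E)
  E → b ; A: FIRST \ {ε} = { 'b' } — disjoint from FOLLOW(E)
  E → ε: FIRST \ {ε} = { } — this is the only nullable alternative, skip

A, B have no nullable alternative, so no FIRST/FOLLOW check is needed there.

No FIRST/FOLLOW conflicts found.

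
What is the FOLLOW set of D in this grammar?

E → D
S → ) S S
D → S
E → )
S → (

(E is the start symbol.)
In E → D: D is at the end, add FOLLOW(E)

The FOLLOW sets referred to above (computed the same way, to a fixed point):
  FOLLOW(E) = { $ }

Taking the union: FOLLOW(D) = { $ }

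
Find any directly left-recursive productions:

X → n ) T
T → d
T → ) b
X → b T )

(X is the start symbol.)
X → n ) T: starts with n
T → d: starts with d
T → ) b: starts with ')'
X → b T ): starts with b

No direct left recursion found.

Answer: No direct left recursion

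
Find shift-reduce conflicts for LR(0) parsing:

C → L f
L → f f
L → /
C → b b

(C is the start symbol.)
No shift-reduce conflicts

Augment with C' → C and build the canonical LR(0) collection (I0 = CLOSURE({[C' → . C]}), then GOTO on every symbol after a dot until no new states appear). It has 9 states:
  I0: { [C → . L f], [C → . b b], [C' → . C], [L → . /], [L → . f f] }  — shift
  I1: { [L → / .] }  — reduce
  I2: { [C' → C .] }  — accept
  I3: { [C → L . f] }  — shift
  I4: { [C → b . b] }  — shift
  I5: { [L → f . f] }  — shift
  I6: { [L → f f .] }  — reduce
  I7: { [C → b b .] }  — reduce
  I8: { [C → L f .] }  — reduce

No state contains both a complete item and a shift item.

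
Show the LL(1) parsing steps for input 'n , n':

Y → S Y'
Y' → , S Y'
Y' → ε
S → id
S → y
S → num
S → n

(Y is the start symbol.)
LL(1) parsing maintains a stack (initially the start symbol over $) and the input. At each step: if the stack top is a terminal, match it against the current input token; if it is a non-terminal N, replace it with the RHS of M[N, lookahead] (the unique production whose predict set contains the lookahead).

Stack is shown with the top on the left.

Stack     Input    Action
-------------------------
Y $       n , n $  output Y → S Y'
S Y' $    n , n $  output S → n
n Y' $    n , n $  match 'n'
Y' $      , n $    output Y' → , S Y'
, S Y' $  , n $    match ','
S Y' $    n $      output S → n
n Y' $    n $      match 'n'
Y' $      $        output Y' → ε
$         $        accept

The string is accepted.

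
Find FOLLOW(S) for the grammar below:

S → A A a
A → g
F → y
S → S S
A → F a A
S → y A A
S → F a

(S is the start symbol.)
{ $, 'g', 'y' }

S is the start symbol, so $ ∈ FOLLOW(S).
In S → S S: S is followed by S, add FIRST(S) \ {ε} = { 'g', 'y' }
In S → S S: S is at the end; this adds FOLLOW(S) to itself — nothing new

Taking the union: FOLLOW(S) = { $, 'g', 'y' }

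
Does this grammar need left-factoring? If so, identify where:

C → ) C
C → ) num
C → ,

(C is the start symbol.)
Yes, C has productions with common prefix ')'

Left-factoring is needed when two productions for the same non-terminal
share a common prefix on the right-hand side.

Productions for C:
  C → ) C
  C → ) num
  C → ,

Found common prefix ')' in productions for C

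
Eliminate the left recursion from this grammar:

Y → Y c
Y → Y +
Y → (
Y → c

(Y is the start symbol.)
Y is directly left-recursive. The standard transformation for
  A → A α₁ | ... | A α_m | β₁ | ... | β_n
is
  A  → β₁ A' | ... | β_n A'
  A' → α₁ A' | ... | α_m A' | ε

Y → ( becomes Y → ( Y'
Y → c becomes Y → c Y'
Y → Y c becomes Y' → c Y'
Y → Y + becomes Y' → + Y'
Add Y' → ε

Resulting grammar:
Y → ( Y'
Y → c Y'
Y' → c Y'
Y' → + Y'
Y' → ε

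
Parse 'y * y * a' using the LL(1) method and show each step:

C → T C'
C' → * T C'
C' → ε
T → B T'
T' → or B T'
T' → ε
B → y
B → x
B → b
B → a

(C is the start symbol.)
LL(1) parsing maintains a stack (initially the start symbol over $) and the input. At each step: if the stack top is a terminal, match it against the current input token; if it is a non-terminal N, replace it with the RHS of M[N, lookahead] (the unique production whose predict set contains the lookahead).

Stack is shown with the top on the left.

Stack      Input        Action
------------------------------
C $        y * y * a $  output C → T C'
T C' $     y * y * a $  output T → B T'
B T' C' $  y * y * a $  output B → y
y T' C' $  y * y * a $  match 'y'
T' C' $    * y * a $    output T' → ε
C' $       * y * a $    output C' → * T C'
* T C' $   * y * a $    match '*'
T C' $     y * a $      output T → B T'
B T' C' $  y * a $      output B → y
y T' C' $  y * a $      match 'y'
T' C' $    * a $        output T' → ε
C' $       * a $        output C' → * T C'
* T C' $   * a $        match '*'
T C' $     a $          output T → B T'
B T' C' $  a $          output B → a
a T' C' $  a $          match 'a'
T' C' $    $            output T' → ε
C' $       $            output C' → ε
$          $            accept

The string is accepted.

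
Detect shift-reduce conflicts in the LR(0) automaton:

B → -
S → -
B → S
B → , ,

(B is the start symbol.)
No shift-reduce conflicts

A shift-reduce conflict occurs when an LR(0) state has both:
  - a complete (reduce) item [A → α .] (dot at the end), and
  - a shift item [B → β . c γ] (dot before a terminal).

Augment with B' → B and build the canonical LR(0) collection (I0 = CLOSURE({[B' → . B]}), then GOTO on every symbol after a dot until no new states appear). It has 6 states:
  I0: { [B → . , ,], [B → . -], [B → . S], [B' → . B], [S → . -] }  — shift
  I1: { [B → , . ,] }  — shift
  I2: { [B → - .], [S → - .] }  — 2 reduces
  I3: { [B' → B .] }  — accept
  I4: { [B → S .] }  — reduce
  I5: { [B → , , .] }  — reduce

No state contains both a complete item and a shift item.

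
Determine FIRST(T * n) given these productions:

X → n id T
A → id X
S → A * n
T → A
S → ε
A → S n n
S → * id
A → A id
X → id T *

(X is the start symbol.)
{ '*', 'id', 'n' }

FIRST sets of the non-terminals involved (from the grammar, by fixed-point iteration):
  FIRST(T) = { '*', 'id', 'n' }

To compute FIRST(T * n), process the symbols left to right:
Symbol T is a non-terminal. Add FIRST(T) \ {ε} = { '*', 'id', 'n' }
T is not nullable (ε ∉ FIRST(T)), so stop here.
FIRST(T * n) = { '*', 'id', 'n' }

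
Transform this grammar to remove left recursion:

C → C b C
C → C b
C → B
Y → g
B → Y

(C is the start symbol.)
C → B C'
C' → b C C'
C' → b C'
C' → ε
Y → g
B → Y

C is directly left-recursive. The standard transformation for
  A → A α₁ | ... | A α_m | β₁ | ... | β_n
is
  A  → β₁ A' | ... | β_n A'
  A' → α₁ A' | ... | α_m A' | ε

C → B becomes C → B C'
C → C b C becomes C' → b C C'
C → C b becomes C' → b C'
Add C' → ε

Productions for other non-terminals are unchanged:
  Y → g
  B → Y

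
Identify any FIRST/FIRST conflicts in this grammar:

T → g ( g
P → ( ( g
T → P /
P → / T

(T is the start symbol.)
A FIRST/FIRST conflict occurs when two productions N → α and N → β for the same non-terminal have FIRST(α) ∩ FIRST(β) ≠ ∅ (with ε ∈ FIRST of a nullable right-hand side, so two nullable alternatives also conflict).

FIRST sets of the non-terminals at (or reachable through a nullable prefix from) the front of some alternative:
  FIRST(P) = { '(', '/' }

Productions for T:
  T → g ( g: FIRST = { 'g' }
  T → P /: FIRST = { '(', '/' }
Productions for P:
  P → ( ( g: FIRST = { '(' }
  P → / T: FIRST = { '/' }

All alternatives of each non-terminal have pairwise disjoint FIRST sets.

Answer: No FIRST/FIRST conflicts.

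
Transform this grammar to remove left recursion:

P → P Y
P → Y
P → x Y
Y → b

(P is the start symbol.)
P is directly left-recursive. The standard transformation for
  A → A α₁ | ... | A α_m | β₁ | ... | β_n
is
  A  → β₁ A' | ... | β_n A'
  A' → α₁ A' | ... | α_m A' | ε

P → Y becomes P → Y P'
P → x Y becomes P → x Y P'
P → P Y becomes P' → Y P'
Add P' → ε

Productions for other non-terminals are unchanged:
  Y → b

Resulting grammar:
P → Y P'
P → x Y P'
P' → Y P'
P' → ε
Y → b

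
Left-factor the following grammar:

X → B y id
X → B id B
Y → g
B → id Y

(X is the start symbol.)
X → B X'
X' → y id
X' → id B
Y → g
B → id Y

Left-factoring transforms A → αβ₁ | αβ₂ into A → αA' and A' → β₁ | β₂
(α is the longest common prefix among the alternatives). Repeat until
no nonterminal has two alternatives with a common prefix.

Round 1: X has alternatives sharing prefix 'B'. Introduce X': X → B X'
  Add: X' → y id
  Add: X' → id B

No remaining common prefixes — done.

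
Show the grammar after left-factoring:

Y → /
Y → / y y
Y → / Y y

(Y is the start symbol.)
Y → / Y'
Y' → ε
Y' → y y
Y' → Y y

Left-factoring transforms A → αβ₁ | αβ₂ into A → αA' and A' → β₁ | β₂
(α is the longest common prefix among the alternatives). Repeat until
no nonterminal has two alternatives with a common prefix.

Round 1: Y has alternatives sharing prefix '/'. Introduce Y': Y → / Y'
  Add: Y' → ε
  Add: Y' → y y
  Add: Y' → Y y

No remaining common prefixes — done.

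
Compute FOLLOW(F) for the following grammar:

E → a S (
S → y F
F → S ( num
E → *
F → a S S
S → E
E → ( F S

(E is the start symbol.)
In S → y F: F is at the end, add FOLLOW(S)
In E → ( F S: F is followed by S, add FIRST(S) \ {ε} = { '(', '*', 'a', 'y' }

The FOLLOW sets referred to above (computed the same way, to a fixed point):
  FOLLOW(S) = { $, '(', '*', 'a', 'y' }

Taking the union: FOLLOW(F) = { $, '(', '*', 'a', 'y' }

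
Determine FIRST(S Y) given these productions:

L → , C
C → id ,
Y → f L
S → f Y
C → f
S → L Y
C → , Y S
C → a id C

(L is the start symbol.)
{ ',', 'f' }

FIRST sets of the non-terminals involved (from the grammar, by fixed-point iteration):
  FIRST(S) = { ',', 'f' }

To compute FIRST(S Y), process the symbols left to right:
Symbol S is a non-terminal. Add FIRST(S) \ {ε} = { ',', 'f' }
S is not nullable (ε ∉ FIRST(S)), so stop here.
FIRST(S Y) = { ',', 'f' }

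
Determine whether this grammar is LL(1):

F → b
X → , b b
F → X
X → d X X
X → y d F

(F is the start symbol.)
Yes, the grammar is LL(1).

Relevant sets:
  FIRST(X) = { ',', 'd', 'y' }

For F:
  PREDICT(F → b) = { 'b' }
  PREDICT(F → X) = { ',', 'd', 'y' }
For X:
  PREDICT(X → ',' b b) = { ',' }
  PREDICT(X → d X X) = { 'd' }
  PREDICT(X → y d F) = { 'y' }

All predict sets are disjoint. The grammar IS LL(1).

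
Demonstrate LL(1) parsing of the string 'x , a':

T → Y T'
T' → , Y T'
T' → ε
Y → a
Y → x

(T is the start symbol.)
LL(1) parsing maintains a stack (initially the start symbol over $) and the input. At each step: if the stack top is a terminal, match it against the current input token; if it is a non-terminal N, replace it with the RHS of M[N, lookahead] (the unique production whose predict set contains the lookahead).

Stack is shown with the top on the left.

Stack     Input    Action
-------------------------
T $       x , a $  output T → Y T'
Y T' $    x , a $  output Y → x
x T' $    x , a $  match 'x'
T' $      , a $    output T' → , Y T'
, Y T' $  , a $    match ','
Y T' $    a $      output Y → a
a T' $    a $      match 'a'
T' $      $        output T' → ε
$         $        accept

The string is accepted.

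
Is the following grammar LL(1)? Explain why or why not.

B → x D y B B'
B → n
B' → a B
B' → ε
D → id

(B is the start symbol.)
No. Predict set conflict for B': { 'a' }

A grammar is LL(1) if for each non-terminal N with multiple productions, the predict sets of those productions are pairwise disjoint, where PREDICT(N → α) = (FIRST(α) \ {ε}) ∪ (FOLLOW(N) if α ⇒* ε).

Relevant sets:
  FOLLOW(B') = { $, 'a' }

For B:
  PREDICT(B → x D y B B') = { 'x' }
  PREDICT(B → n) = { 'n' }
For B':
  PREDICT(B' → a B) = { 'a' }
  PREDICT(B' → ε) = { $, 'a' }
D has a single production, so nothing to check there.

Conflict found: Predict set conflict for B': { 'a' }
The grammar is NOT LL(1).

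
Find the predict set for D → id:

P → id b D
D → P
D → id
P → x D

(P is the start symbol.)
{ 'id' }

PREDICT(D → id) = (FIRST(RHS) \ {ε}) ∪ (FOLLOW(D) if ε ∈ FIRST(RHS), i.e. RHS ⇒* ε)
FIRST(id) = { 'id' }
ε ∉ FIRST(id), so FOLLOW(D) is not added.
PREDICT(D → id) = { 'id' }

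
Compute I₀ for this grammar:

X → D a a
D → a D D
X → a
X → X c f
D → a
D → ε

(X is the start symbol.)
{ [D → . a D D], [D → . a], [D → .], [X → . D a a], [X → . X c f], [X → . a], [X' → . X] }

First, augment the grammar with X' → X
I₀ = CLOSURE({ [X' → . X] }):
  [X' → . X] has the dot before X: add [X → . D a a], [X → . a], [X → . X c f]
  [X → . D a a] has the dot before D: add [D → . a D D], [D → . a], [D → .]
No further items can be added.

I₀ = { [D → . a D D], [D → . a], [D → .], [X → . D a a], [X → . X c f], [X → . a], [X' → . X] }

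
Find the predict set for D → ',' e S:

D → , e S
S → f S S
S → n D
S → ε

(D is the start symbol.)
PREDICT(D → ',' e S) = (FIRST(RHS) \ {ε}) ∪ (FOLLOW(D) if ε ∈ FIRST(RHS), i.e. RHS ⇒* ε)
FIRST(',' e S) = { ',' }
ε ∉ FIRST(',' e S), so FOLLOW(D) is not added.
PREDICT(D → ',' e S) = { ',' }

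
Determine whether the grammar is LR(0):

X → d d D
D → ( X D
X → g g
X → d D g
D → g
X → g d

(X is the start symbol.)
Yes, the grammar is LR(0)

A grammar is LR(0) if no state in the canonical LR(0) collection has:
  - both a shift item (dot before a terminal) and a complete item (shift-reduce conflict), or
  - two or more complete items (reduce-reduce conflict; the accept item [X' → X .] counts as a complete item here).

Augment with X' → X and build the canonical LR(0) collection (I0 = CLOSURE({[X' → . X]}), then GOTO on every symbol after a dot until no new states appear). It has 14 states:
  I0: { [X → . d D g], [X → . d d D], [X → . g d], [X → . g g], [X' → . X] }  — shift
  I1: { [X' → X .] }  — accept
  I2: { [D → . ( X D], [D → . g], [X → d . D g], [X → d . d D] }  — shift
  I3: { [X → g . d], [X → g . g] }  — shift
  I4: { [X → g d .] }  — reduce
  I5: { [X → g g .] }  — reduce
  I6: { [D → ( . X D], [X → . d D g], [X → . d d D], [X → . g d], [X → . g g] }  — shift
  I7: { [X → d D . g] }  — shift
  I8: { [D → . ( X D], [D → . g], [X → d d . D] }  — shift
  I9: { [D → g .] }  — reduce
  I10: { [X → d d D .] }  — reduce
  I11: { [X → d D g .] }  — reduce
  I12: { [D → ( X . D], [D → . ( X D], [D → . g] }  — shift
  I13: { [D → ( X D .] }  — reduce

Every state is either a pure shift/goto state or contains exactly one complete item and nothing to shift — no conflicts. The grammar is LR(0).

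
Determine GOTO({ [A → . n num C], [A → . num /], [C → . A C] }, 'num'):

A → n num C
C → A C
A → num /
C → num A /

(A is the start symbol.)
{ [A → num . /] }

GOTO(I, 'num') = CLOSURE({ [A → αX.β] : [A → α.Xβ] ∈ I, X = 'num' })

Items with dot before 'num', with the dot advanced:
  [A → . num /] → [A → num . /]
Closure adds nothing (no advanced item has the dot before a non-terminal).

GOTO = { [A → num . /] }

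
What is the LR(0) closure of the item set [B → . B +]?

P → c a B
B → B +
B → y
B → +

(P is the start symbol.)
Start with: [B → . B +]
  [B → . B +] has the dot before B: add [B → . y], [B → . +]
No further items can be added.

CLOSURE = { [B → . +], [B → . B +], [B → . y] }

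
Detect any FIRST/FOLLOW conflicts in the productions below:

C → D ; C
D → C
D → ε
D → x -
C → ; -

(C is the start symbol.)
Yes. D → C with FOLLOW(D) on { ';' }

Nullable non-terminals: D.
FIRST sets used below: FIRST(C) = { ';', 'x' }

D: nullable alternative(s) D → ε; FOLLOW(D) = { ';' }
  D → C: FIRST \ {ε} = { ';', 'x' } — overlaps FOLLOW(D) on { ';' }: CONFLICT
  D → ε: FIRST \ {ε} = { } — this is the only nullable alternative, skip
  D → x -: FIRST \ {ε} = { 'x' } — disjoint from FOLLOW(D)

C has no nullable alternative, so no FIRST/FOLLOW check is needed there.

So the grammar has 1 FIRST/FOLLOW conflict (marked CONFLICT above).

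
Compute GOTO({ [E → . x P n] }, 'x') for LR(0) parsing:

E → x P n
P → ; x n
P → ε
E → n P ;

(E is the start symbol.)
{ [E → x . P n], [P → . ; x n], [P → .] }

GOTO(I, 'x') = CLOSURE({ [A → αX.β] : [A → α.Xβ] ∈ I, X = 'x' })

Items with dot before 'x', with the dot advanced:
  [E → . x P n] → [E → x . P n]
Closure of the advanced items:
  [E → x . P n] has the dot before P: add [P → . ; x n], [P → .]

GOTO = { [E → x . P n], [P → . ; x n], [P → .] }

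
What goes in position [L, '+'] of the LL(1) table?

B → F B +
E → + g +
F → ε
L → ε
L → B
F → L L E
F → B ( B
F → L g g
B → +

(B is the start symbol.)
To find M[L, '+'], we find productions for L where '+' is in the predict set (PREDICT(N → α) = (FIRST(α) \ {ε}) ∪ (FOLLOW(N) if α ⇒* ε)).

Relevant sets:
  FIRST(B) = { '+', 'g' }
  FOLLOW(L) = { '+', 'g' }

L → ε: PREDICT = { '+', 'g' }
  '+' is in predict set, so this production goes in M[L, '+']
L → B: PREDICT = { '+', 'g' }
  '+' is in predict set, so this production goes in M[L, '+']

M[L, '+'] = L → ε, L → B  (a multiply-defined cell — the grammar is not LL(1))

Answer: L → ε, L → B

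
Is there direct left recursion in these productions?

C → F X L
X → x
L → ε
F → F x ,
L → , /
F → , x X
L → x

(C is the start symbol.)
Direct left recursion occurs when N → N α for some non-terminal N (the right-hand side begins with the left-hand side itself).

C → F X L: starts with F
X → x: starts with x
L → ε: starts with ε
F → F x ,: LEFT RECURSIVE (starts with F)
L → , /: starts with ','
F → , x X: starts with ','
L → x: starts with x

The grammar has direct left recursion on: F.

Answer: Yes, F is left-recursive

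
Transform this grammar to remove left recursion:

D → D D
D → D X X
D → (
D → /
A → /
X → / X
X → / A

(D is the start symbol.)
D is directly left-recursive. The standard transformation for
  A → A α₁ | ... | A α_m | β₁ | ... | β_n
is
  A  → β₁ A' | ... | β_n A'
  A' → α₁ A' | ... | α_m A' | ε

D → ( becomes D → ( D'
D → / becomes D → / D'
D → D D becomes D' → D D'
D → D X X becomes D' → X X D'
Add D' → ε

Productions for other non-terminals are unchanged:
  A → /
  X → / X
  X → / A

Resulting grammar:
D → ( D'
D → / D'
D' → D D'
D' → X X D'
D' → ε
A → /
X → / X
X → / A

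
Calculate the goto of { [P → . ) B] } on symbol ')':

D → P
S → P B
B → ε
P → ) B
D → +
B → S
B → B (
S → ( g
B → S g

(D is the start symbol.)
{ [B → . B (], [B → . S g], [B → . S], [B → .], [P → ) . B], [P → . ) B], [S → . ( g], [S → . P B] }

GOTO(I, ')') = CLOSURE({ [A → αX.β] : [A → α.Xβ] ∈ I, X = ')' })

Items with dot before ')', with the dot advanced:
  [P → . ) B] → [P → ) . B]
Closure of the advanced items:
  [P → ) . B] has the dot before B: add [B → .], [B → . S], [B → . B (], [B → . S g]
  [B → . S] has the dot before S: add [S → . P B], [S → . ( g]
  [S → . P B] has the dot before P: add [P → . ) B]

GOTO = { [B → . B (], [B → . S g], [B → . S], [B → .], [P → ) . B], [P → . ) B], [S → . ( g], [S → . P B] }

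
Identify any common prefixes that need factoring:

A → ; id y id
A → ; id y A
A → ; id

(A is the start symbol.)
Left-factoring is needed when two productions for the same non-terminal
share a common prefix on the right-hand side.

Productions for A:
  A → ; id y id
  A → ; id y A
  A → ; id

Found common prefix '; id' in productions for A

Answer: Yes, A has productions with common prefix '; id'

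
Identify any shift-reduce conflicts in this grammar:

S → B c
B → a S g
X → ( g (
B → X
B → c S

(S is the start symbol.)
Augment with S' → S and build the canonical LR(0) collection (I0 = CLOSURE({[S' → . S]}), then GOTO on every symbol after a dot until no new states appear). It has 13 states:
  I0: { [B → . X], [B → . a S g], [B → . c S], [S → . B c], [S' → . S], [X → . ( g (] }  — shift
  I1: { [X → ( . g (] }  — shift
  I2: { [S → B . c] }  — shift
  I3: { [S' → S .] }  — accept
  I4: { [B → X .] }  — reduce
  I5: { [B → . X], [B → . a S g], [B → . c S], [B → a . S g], [S → . B c], [X → . ( g (] }  — shift
  I6: { [B → . X], [B → . a S g], [B → . c S], [B → c . S], [S → . B c], [X → . ( g (] }  — shift
  I7: { [B → c S .] }  — reduce
  I8: { [B → a S . g] }  — shift
  I9: { [B → a S g .] }  — reduce
  I10: { [S → B c .] }  — reduce
  I11: { [X → ( g . (] }  — shift
  I12: { [X → ( g ( .] }  — reduce

No state contains both a complete item and a shift item.

Answer: No shift-reduce conflicts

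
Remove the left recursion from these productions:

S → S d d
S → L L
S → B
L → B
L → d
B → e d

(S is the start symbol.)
S is directly left-recursive. The standard transformation for
  A → A α₁ | ... | A α_m | β₁ | ... | β_n
is
  A  → β₁ A' | ... | β_n A'
  A' → α₁ A' | ... | α_m A' | ε

S → L L becomes S → L L S'
S → B becomes S → B S'
S → S d d becomes S' → d d S'
Add S' → ε

Productions for other non-terminals are unchanged:
  L → B
  L → d
  B → e d

Resulting grammar:
S → L L S'
S → B S'
S' → d d S'
S' → ε
L → B
L → d
B → e d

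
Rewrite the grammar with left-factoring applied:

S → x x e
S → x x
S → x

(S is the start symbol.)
Left-factoring transforms A → αβ₁ | αβ₂ into A → αA' and A' → β₁ | β₂
(α is the longest common prefix among the alternatives). Repeat until
no nonterminal has two alternatives with a common prefix.

Round 1: S has alternatives sharing prefix 'x'. Introduce S': S → x S'
  Add: S' → x e
  Add: S' → x
  Add: S' → ε

Round 2: S' has alternatives sharing prefix 'x'. Introduce S'': S' → x S''
  Add: S'' → e
  Add: S'' → ε

No remaining common prefixes — done.

Resulting grammar:
S → x S'
S' → x S''
S'' → e
S'' → ε
S' → ε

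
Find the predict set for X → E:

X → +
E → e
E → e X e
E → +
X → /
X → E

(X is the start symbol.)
{ '+', 'e' }

PREDICT(X → E) = (FIRST(RHS) \ {ε}) ∪ (FOLLOW(X) if ε ∈ FIRST(RHS), i.e. RHS ⇒* ε)
FIRST(E) = { '+', 'e' }
FIRST(E) = { '+', 'e' }
ε ∉ FIRST(E), so FOLLOW(X) is not added.
PREDICT(X → E) = { '+', 'e' }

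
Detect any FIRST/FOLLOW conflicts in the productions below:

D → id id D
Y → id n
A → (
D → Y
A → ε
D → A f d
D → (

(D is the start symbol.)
A FIRST/FOLLOW conflict occurs when a non-terminal N has a nullable alternative N → β (β ⇒* ε) and another alternative N → α with FIRST(α) ∩ FOLLOW(N) ≠ ∅: on such a lookahead the parser cannot decide between expanding α and letting N vanish via β.

Nullable non-terminals: A.

A: nullable alternative(s) A → ε; FOLLOW(A) = { 'f' }
  A → (: FIRST \ {ε} = { '(' } — disjoint from FOLLOW(A)
  A → ε: FIRST \ {ε} = { } — this is the only nullable alternative, skip

D, Y have no nullable alternative, so no FIRST/FOLLOW check is needed there.

No FIRST/FOLLOW conflicts found.

Answer: No FIRST/FOLLOW conflicts.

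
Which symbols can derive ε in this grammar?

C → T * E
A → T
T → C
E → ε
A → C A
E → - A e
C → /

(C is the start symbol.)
{ 'E' }

A non-terminal is nullable if it can derive ε (the empty string): either it has an ε-production, or it has a production whose right-hand side consists entirely of nullable non-terminals.

ε-productions: E → ε
So E is immediately nullable.
No further non-terminal can be added: every production for the remaining non-terminals contains a terminal or a non-nullable non-terminal.
Nullable = { 'E' }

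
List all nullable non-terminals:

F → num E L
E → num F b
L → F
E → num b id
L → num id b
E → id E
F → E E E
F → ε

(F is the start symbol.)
{ 'F', 'L' }

ε-productions: F → ε
So F is immediately nullable.
L → F: every symbol on the right is nullable, so L is nullable too.
No further non-terminal can be added: every production for the remaining non-terminals contains a terminal or a non-nullable non-terminal.
Nullable = { 'F', 'L' }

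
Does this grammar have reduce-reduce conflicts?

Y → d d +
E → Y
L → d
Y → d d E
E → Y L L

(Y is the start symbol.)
Augment with Y' → Y and build the canonical LR(0) collection (I0 = CLOSURE({[Y' → . Y]}), then GOTO on every symbol after a dot until no new states appear). It has 10 states:
  I0: { [Y → . d d +], [Y → . d d E], [Y' → . Y] }  — shift
  I1: { [Y' → Y .] }  — accept
  I2: { [Y → d . d +], [Y → d . d E] }  — shift
  I3: { [E → . Y L L], [E → . Y], [Y → . d d +], [Y → . d d E], [Y → d d . +], [Y → d d . E] }  — shift
  I4: { [Y → d d + .] }  — reduce
  I5: { [Y → d d E .] }  — reduce
  I6: { [E → Y . L L], [E → Y .], [L → . d] }  — shift, reduce
  I7: { [E → Y L . L], [L → . d] }  — shift
  I8: { [L → d .] }  — reduce
  I9: { [E → Y L L .] }  — reduce

No state contains more than one complete item.

Answer: No reduce-reduce conflicts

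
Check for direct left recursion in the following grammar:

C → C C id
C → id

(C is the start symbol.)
Direct left recursion occurs when N → N α for some non-terminal N (the right-hand side begins with the left-hand side itself).

C → C C id: LEFT RECURSIVE (starts with C)
C → id: starts with id

The grammar has direct left recursion on: C.

Answer: Yes, C is left-recursive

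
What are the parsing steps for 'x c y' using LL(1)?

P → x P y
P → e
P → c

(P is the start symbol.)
LL(1) parsing maintains a stack (initially the start symbol over $) and the input. At each step: if the stack top is a terminal, match it against the current input token; if it is a non-terminal N, replace it with the RHS of M[N, lookahead] (the unique production whose predict set contains the lookahead).

Stack is shown with the top on the left.

Stack    Input    Action
------------------------
P $      x c y $  output P → x P y
x P y $  x c y $  match 'x'
P y $    c y $    output P → c
c y $    c y $    match 'c'
y $      y $      match 'y'
$        $        accept

The string is accepted.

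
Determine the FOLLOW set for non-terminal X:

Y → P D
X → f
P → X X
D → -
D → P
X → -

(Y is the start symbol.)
{ $, '-', 'f' }

To compute FOLLOW(X), find every occurrence of X on a right-hand side N → α X β: add FIRST(β) \ {ε}, and if β is empty or nullable also add FOLLOW(N). Iterate to a fixed point.

In P → X X: X is followed by X, add FIRST(X) \ {ε} = { '-', 'f' }
In P → X X: X is at the end, add FOLLOW(P)

The FOLLOW sets referred to above (computed the same way, to a fixed point):
  FOLLOW(P) = { $, '-', 'f' }

Taking the union: FOLLOW(X) = { $, '-', 'f' }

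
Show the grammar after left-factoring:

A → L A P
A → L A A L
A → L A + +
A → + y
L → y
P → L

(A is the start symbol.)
A → L A A'
A' → P
A' → A L
A' → + +
A → + y
L → y
P → L

Left-factoring transforms A → αβ₁ | αβ₂ into A → αA' and A' → β₁ | β₂
(α is the longest common prefix among the alternatives). Repeat until
no nonterminal has two alternatives with a common prefix.

Round 1: A has alternatives sharing prefix 'L A'. Introduce A': A → L A A'
  Add: A' → P
  Add: A' → A L
  Add: A' → + +

No remaining common prefixes — done.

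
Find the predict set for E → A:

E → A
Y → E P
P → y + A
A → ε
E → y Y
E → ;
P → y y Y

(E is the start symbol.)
{ $, 'y' }

PREDICT(E → A) = (FIRST(RHS) \ {ε}) ∪ (FOLLOW(E) if ε ∈ FIRST(RHS), i.e. RHS ⇒* ε)
FIRST(A) = { ε }
FIRST(A) = { ε }
ε ∈ FIRST(A) (the right-hand side is nullable), so add FOLLOW(E) = { $, 'y' }
PREDICT(E → A) = { $, 'y' }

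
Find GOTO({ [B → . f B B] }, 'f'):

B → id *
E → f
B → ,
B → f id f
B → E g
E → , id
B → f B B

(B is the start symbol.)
GOTO(I, 'f') = CLOSURE({ [A → αX.β] : [A → α.Xβ] ∈ I, X = 'f' })

Items with dot before 'f', with the dot advanced:
  [B → . f B B] → [B → f . B B]
Closure of the advanced items:
  [B → f . B B] has the dot before B: add [B → . id *], [B → . ,], [B → . f id f], [B → . E g], [B → . f B B]
  [B → . E g] has the dot before E: add [E → . f], [E → . , id]

GOTO = { [B → . ,], [B → . E g], [B → . f B B], [B → . f id f], [B → . id *], [B → f . B B], [E → . , id], [E → . f] }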